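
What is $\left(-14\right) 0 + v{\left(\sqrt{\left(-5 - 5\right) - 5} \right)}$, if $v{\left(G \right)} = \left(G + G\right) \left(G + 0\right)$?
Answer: $-30$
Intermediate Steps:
$v{\left(G \right)} = 2 G^{2}$ ($v{\left(G \right)} = 2 G G = 2 G^{2}$)
$\left(-14\right) 0 + v{\left(\sqrt{\left(-5 - 5\right) - 5} \right)} = \left(-14\right) 0 + 2 \left(\sqrt{\left(-5 - 5\right) - 5}\right)^{2} = 0 + 2 \left(\sqrt{\left(-5 - 5\right) - 5}\right)^{2} = 0 + 2 \left(\sqrt{-10 - 5}\right)^{2} = 0 + 2 \left(\sqrt{-15}\right)^{2} = 0 + 2 \left(i \sqrt{15}\right)^{2} = 0 + 2 \left(-15\right) = 0 - 30 = -30$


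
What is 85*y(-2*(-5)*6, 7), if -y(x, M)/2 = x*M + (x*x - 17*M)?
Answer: -663170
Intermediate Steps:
y(x, M) = -2*x**2 + 34*M - 2*M*x (y(x, M) = -2*(x*M + (x*x - 17*M)) = -2*(M*x + (x**2 - 17*M)) = -2*(x**2 - 17*M + M*x) = -2*x**2 + 34*M - 2*M*x)
85*y(-2*(-5)*6, 7) = 85*(-2*(-2*(-5)*6)**2 + 34*7 - 2*7*-2*(-5)*6) = 85*(-2*(10*6)**2 + 238 - 2*7*10*6) = 85*(-2*60**2 + 238 - 2*7*60) = 85*(-2*3600 + 238 - 840) = 85*(-7200 + 238 - 840) = 85*(-7802) = -663170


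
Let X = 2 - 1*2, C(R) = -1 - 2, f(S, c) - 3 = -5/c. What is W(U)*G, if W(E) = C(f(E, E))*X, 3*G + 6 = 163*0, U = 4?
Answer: 0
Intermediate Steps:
f(S, c) = 3 - 5/c
C(R) = -3
G = -2 (G = -2 + (163*0)/3 = -2 + (⅓)*0 = -2 + 0 = -2)
X = 0 (X = 2 - 2 = 0)
W(E) = 0 (W(E) = -3*0 = 0)
W(U)*G = 0*(-2) = 0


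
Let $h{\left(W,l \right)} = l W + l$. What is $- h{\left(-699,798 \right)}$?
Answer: $557004$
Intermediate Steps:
$h{\left(W,l \right)} = l + W l$ ($h{\left(W,l \right)} = W l + l = l + W l$)
$- h{\left(-699,798 \right)} = - 798 \left(1 - 699\right) = - 798 \left(-698\right) = \left(-1\right) \left(-557004\right) = 557004$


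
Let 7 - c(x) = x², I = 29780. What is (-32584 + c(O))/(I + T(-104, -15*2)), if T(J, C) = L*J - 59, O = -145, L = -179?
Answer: -53602/48337 ≈ -1.1089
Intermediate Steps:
T(J, C) = -59 - 179*J (T(J, C) = -179*J - 59 = -59 - 179*J)
c(x) = 7 - x²
(-32584 + c(O))/(I + T(-104, -15*2)) = (-32584 + (7 - 1*(-145)²))/(29780 + (-59 - 179*(-104))) = (-32584 + (7 - 1*21025))/(29780 + (-59 + 18616)) = (-32584 + (7 - 21025))/(29780 + 18557) = (-32584 - 21018)/48337 = -53602*1/48337 = -53602/48337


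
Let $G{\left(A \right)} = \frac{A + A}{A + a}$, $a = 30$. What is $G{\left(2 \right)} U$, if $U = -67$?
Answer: $- \frac{67}{8} \approx -8.375$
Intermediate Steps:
$G{\left(A \right)} = \frac{2 A}{30 + A}$ ($G{\left(A \right)} = \frac{A + A}{A + 30} = \frac{2 A}{30 + A}$)
$G{\left(2 \right)} U = 2 \cdot 2 \frac{1}{30 + 2} \left(-67\right) = 2 \cdot 2 \cdot \frac{1}{32} \left(-67\right) = \frac{1}{8} \left(-67\right) = - \frac{67}{8}$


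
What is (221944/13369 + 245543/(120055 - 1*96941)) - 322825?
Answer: -99748084703467/309011066 ≈ -3.2280e+5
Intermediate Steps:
(221944/13369 + 245543/(120055 - 1*96941)) - 322825 = (221944*(1/13369) + 245543/(120055 - 96941)) - 322825 = (221944/13369 + 245543/23114) - 322825 = 8412677983/309011066 - 322825 = -99748084703467/309011066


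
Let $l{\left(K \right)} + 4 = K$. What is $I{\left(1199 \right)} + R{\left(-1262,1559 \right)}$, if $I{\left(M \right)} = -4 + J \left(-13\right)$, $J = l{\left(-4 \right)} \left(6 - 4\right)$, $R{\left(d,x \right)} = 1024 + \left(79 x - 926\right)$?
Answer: $123463$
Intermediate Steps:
$l{\left(K \right)} = -4 + K$
$R{\left(d,x \right)} = 98 + 79 x$ ($R{\left(d,x \right)} = 1024 + \left(-926 + 79 x\right) = 98 + 79 x$)
$J = -16$ ($J = \left(-4 - 4\right) \left(6 - 4\right) = - 8 \left(6 - 4\right) = \left(-8\right) 2 = -16$)
$I{\left(M \right)} = 204$ ($I{\left(M \right)} = -4 - -208 = -4 + 208 = 204$)
$I{\left(1199 \right)} + R{\left(-1262,1559 \right)} = 204 + \left(98 + 79 \cdot 1559\right) = 204 + \left(98 + 123161\right) = 204 + 123259 = 123463$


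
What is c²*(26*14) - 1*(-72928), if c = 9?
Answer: 102412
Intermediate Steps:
c²*(26*14) - 1*(-72928) = 9²*(26*14) - 1*(-72928) = 81*364 + 72928 = 29484 + 72928 = 102412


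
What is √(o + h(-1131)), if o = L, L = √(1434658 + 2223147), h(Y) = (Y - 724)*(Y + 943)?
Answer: √(348740 + √3657805) ≈ 592.16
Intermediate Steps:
h(Y) = (-724 + Y)*(943 + Y)
L = √3657805 ≈ 1912.5
o = √3657805 ≈ 1912.5
√(o + h(-1131)) = √(√3657805 + (-682732 + (-1131)² + 219*(-1131))) = √(√3657805 + (-682732 + 1279161 - 247689)) = √(√3657805 + 348740) = √(348740 + √3657805)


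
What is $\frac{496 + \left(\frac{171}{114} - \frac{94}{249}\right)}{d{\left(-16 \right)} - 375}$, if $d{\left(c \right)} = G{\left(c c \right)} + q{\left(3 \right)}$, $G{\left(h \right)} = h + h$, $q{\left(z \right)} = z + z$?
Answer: $\frac{247567}{71214} \approx 3.4764$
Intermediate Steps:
$q{\left(z \right)} = 2 z$
$G{\left(h \right)} = 2 h$
$d{\left(c \right)} = 6 + 2 c^{2}$ ($d{\left(c \right)} = 2 c c + 2 \cdot 3 = 2 c^{2} + 6 = 6 + 2 c^{2}$)
$\frac{496 + \left(\frac{171}{114} - \frac{94}{249}\right)}{d{\left(-16 \right)} - 375} = \frac{496 + \left(\frac{171}{114} - \frac{94}{249}\right)}{\left(6 + 2 \left(-16\right)^{2}\right) - 375} = \frac{496 + \left(171 \cdot \frac{1}{114} - \frac{94}{249}\right)}{\left(6 + 2 \cdot 256\right) - 375} = \frac{496 + \left(\frac{3}{2} - \frac{94}{249}\right)}{\left(6 + 512\right) - 375} = \frac{496 + \frac{559}{498}}{518 - 375} = \frac{247567}{498 \cdot 143} = \frac{247567}{498} \cdot \frac{1}{143} = \frac{247567}{71214}$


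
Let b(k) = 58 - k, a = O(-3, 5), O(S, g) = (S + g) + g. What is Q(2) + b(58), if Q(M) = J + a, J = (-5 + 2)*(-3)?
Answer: 16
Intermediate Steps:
O(S, g) = S + 2*g
a = 7 (a = -3 + 2*5 = -3 + 10 = 7)
J = 9 (J = -3*(-3) = 9)
Q(M) = 16 (Q(M) = 9 + 7 = 16)
Q(2) + b(58) = 16 + (58 - 1*58) = 16 + (58 - 58) = 16 + 0 = 16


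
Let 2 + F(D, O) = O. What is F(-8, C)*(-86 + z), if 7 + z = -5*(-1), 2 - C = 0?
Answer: 0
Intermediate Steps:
C = 2 (C = 2 - 1*0 = 2 + 0 = 2)
F(D, O) = -2 + O
z = -2 (z = -7 - 5*(-1) = -7 + 5 = -2)
F(-8, C)*(-86 + z) = (-2 + 2)*(-86 - 2) = 0*(-88) = 0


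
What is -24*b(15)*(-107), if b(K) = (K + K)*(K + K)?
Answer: 2311200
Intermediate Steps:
b(K) = 4*K**2 (b(K) = (2*K)*(2*K) = 4*K**2)
-24*b(15)*(-107) = -96*15**2*(-107) = -96*225*(-107) = -24*900*(-107) = -21600*(-107) = 2311200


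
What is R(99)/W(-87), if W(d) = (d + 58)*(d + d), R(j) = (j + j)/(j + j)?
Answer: 1/5046 ≈ 0.00019818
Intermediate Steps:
R(j) = 1 (R(j) = (2*j)/((2*j)) = (2*j)*(1/(2*j)) = 1)
W(d) = 2*d*(58 + d) (W(d) = (58 + d)*(2*d) = 2*d*(58 + d))
R(99)/W(-87) = 1/(2*(-87)*(58 - 87)) = 1/(2*(-87)*(-29)) = 1/5046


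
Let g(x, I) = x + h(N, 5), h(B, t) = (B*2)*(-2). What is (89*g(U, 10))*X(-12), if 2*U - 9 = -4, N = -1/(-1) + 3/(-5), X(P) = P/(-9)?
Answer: 534/5 ≈ 106.80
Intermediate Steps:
X(P) = -P/9 (X(P) = P*(-⅑) = -P/9)
N = ⅖ (N = -1*(-1) + 3*(-⅕) = 1 - ⅗ = ⅖ ≈ 0.40000)
h(B, t) = -4*B (h(B, t) = (2*B)*(-2) = -4*B)
U = 5/2 (U = 9/2 + (½)*(-4) = 9/2 - 2 = 5/2 ≈ 2.5000)
g(x, I) = -8/5 + x (g(x, I) = x - 4*⅖ = x - 8/5 = -8/5 + x)
(89*g(U, 10))*X(-12) = (89*(-8/5 + 5/2))*(-⅑*(-12)) = (89*(9/10))*(4/3) = (801/10)*(4/3) = 534/5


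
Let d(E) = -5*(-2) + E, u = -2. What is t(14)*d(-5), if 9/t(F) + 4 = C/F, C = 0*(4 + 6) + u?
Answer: -315/29 ≈ -10.862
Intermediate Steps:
C = -2 (C = 0*(4 + 6) - 2 = 0*10 - 2 = 0 - 2 = -2)
d(E) = 10 + E
t(F) = 9/(-4 - 2/F)
t(14)*d(-5) = (-9*14/(2 + 4*14))*(10 - 5) = -9*14/(2 + 56)*5 = -9*14/58*5 = -9*14*1/58*5 = -63/29*5 = -315/29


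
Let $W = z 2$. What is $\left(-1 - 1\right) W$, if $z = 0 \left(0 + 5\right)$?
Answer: $0$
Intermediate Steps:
$z = 0$ ($z = 0 \cdot 5 = 0$)
$W = 0$ ($W = 0 \cdot 2 = 0$)
$\left(-1 - 1\right) W = \left(-1 - 1\right) 0 = \left(-2\right) 0 = 0$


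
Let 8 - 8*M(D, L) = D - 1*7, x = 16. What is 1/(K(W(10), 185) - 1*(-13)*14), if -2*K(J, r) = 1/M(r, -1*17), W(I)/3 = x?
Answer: 85/15472 ≈ 0.0054938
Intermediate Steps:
W(I) = 48 (W(I) = 3*16 = 48)
M(D, L) = 15/8 - D/8 (M(D, L) = 1 - (D - 1*7)/8 = 1 - (D - 7)/8 = 1 - (-7 + D)/8 = 1 + (7/8 - D/8) = 15/8 - D/8)
K(J, r) = -1/(2*(15/8 - r/8))
1/(K(W(10), 185) - 1*(-13)*14) = 1/(4/(-15 + 185) - 1*(-13)*14) = 1/(4/170 + 13*14) = 1/(4*(1/170) + 182) = 1/(2/85 + 182) = 1/(15472/85) = 85/15472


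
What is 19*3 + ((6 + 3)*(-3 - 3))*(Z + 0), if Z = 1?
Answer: 3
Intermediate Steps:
19*3 + ((6 + 3)*(-3 - 3))*(Z + 0) = 19*3 + ((6 + 3)*(-3 - 3))*(1 + 0) = 57 + (9*(-6))*1 = 57 - 54*1 = 57 - 54 = 3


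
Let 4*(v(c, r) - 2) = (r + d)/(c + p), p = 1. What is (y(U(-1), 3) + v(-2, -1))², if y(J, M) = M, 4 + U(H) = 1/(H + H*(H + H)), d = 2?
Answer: 361/16 ≈ 22.563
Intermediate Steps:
U(H) = -4 + 1/(H + 2*H²) (U(H) = -4 + 1/(H + H*(H + H)) = -4 + 1/(H + H*(2*H)) = -4 + 1/(H + 2*H²))
v(c, r) = 2 + (2 + r)/(4*(1 + c)) (v(c, r) = 2 + ((r + 2)/(c + 1))/4 = 2 + ((2 + r)/(1 + c))/4 = 2 + (2 + r)/(4*(1 + c)))
(y(U(-1), 3) + v(-2, -1))² = (3 + (10 - 1 + 8*(-2))/(4*(1 - 2)))² = (3 + (¼)*(10 - 1 - 16)/(-1))² = (3 + (¼)*(-1)*(-7))² = (3 + 7/4)² = (19/4)² = 361/16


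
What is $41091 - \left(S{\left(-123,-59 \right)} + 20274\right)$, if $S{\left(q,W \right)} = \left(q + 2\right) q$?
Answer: $5934$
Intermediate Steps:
$S{\left(q,W \right)} = q \left(2 + q\right)$ ($S{\left(q,W \right)} = \left(2 + q\right) q = q \left(2 + q\right)$)
$41091 - \left(S{\left(-123,-59 \right)} + 20274\right) = 41091 - \left(- 123 \left(2 - 123\right) + 20274\right) = 41091 - \left(\left(-123\right) \left(-121\right) + 20274\right) = 41091 - \left(14883 + 20274\right) = 41091 - 35157 = 5934$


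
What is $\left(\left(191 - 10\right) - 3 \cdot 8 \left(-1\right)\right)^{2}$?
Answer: $42025$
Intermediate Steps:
$\left(\left(191 - 10\right) - 3 \cdot 8 \left(-1\right)\right)^{2} = \left(181 - 24 \left(-1\right)\right)^{2} = \left(181 - -24\right)^{2} = \left(181 + 24\right)^{2} = 205^{2} = 42025$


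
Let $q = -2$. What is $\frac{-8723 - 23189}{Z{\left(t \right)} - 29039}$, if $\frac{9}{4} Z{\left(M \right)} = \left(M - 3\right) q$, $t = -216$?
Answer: $\frac{95736}{86533} \approx 1.1064$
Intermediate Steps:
$Z{\left(M \right)} = \frac{8}{3} - \frac{8 M}{9}$ ($Z{\left(M \right)} = \frac{4 \left(M - 3\right) \left(-2\right)}{9} = \frac{4 \left(-3 + M\right) \left(-2\right)}{9} = \frac{4 \left(6 - 2 M\right)}{9} = \frac{8}{3} - \frac{8 M}{9}$)
$\frac{-8723 - 23189}{Z{\left(t \right)} - 29039} = \frac{-8723 - 23189}{\left(\frac{8}{3} - -192\right) - 29039} = - \frac{31912}{\left(\frac{8}{3} + 192\right) - 29039} = - \frac{31912}{\frac{584}{3} - 29039} = - \frac{31912}{- \frac{86533}{3}} = \left(-31912\right) \left(- \frac{3}{86533}\right) = \frac{95736}{86533}$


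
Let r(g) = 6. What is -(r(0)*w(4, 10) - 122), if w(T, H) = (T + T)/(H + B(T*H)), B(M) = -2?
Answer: 116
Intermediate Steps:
w(T, H) = 2*T/(-2 + H) (w(T, H) = (T + T)/(H - 2) = (2*T)/(-2 + H) = 2*T/(-2 + H))
-(r(0)*w(4, 10) - 122) = -(6*(2*4/(-2 + 10)) - 122) = -(6*(2*4/8) - 122) = -(6*(2*4*(⅛)) - 122) = -(6*1 - 122) = -(6 - 122) = -1*(-116) = 116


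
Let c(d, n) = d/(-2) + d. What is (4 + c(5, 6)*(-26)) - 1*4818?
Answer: -4879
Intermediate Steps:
c(d, n) = d/2 (c(d, n) = d*(-1/2) + d = -d/2 + d = d/2)
(4 + c(5, 6)*(-26)) - 1*4818 = (4 + ((1/2)*5)*(-26)) - 1*4818 = (4 + (5/2)*(-26)) - 4818 = (4 - 65) - 4818 = -61 - 4818 = -4879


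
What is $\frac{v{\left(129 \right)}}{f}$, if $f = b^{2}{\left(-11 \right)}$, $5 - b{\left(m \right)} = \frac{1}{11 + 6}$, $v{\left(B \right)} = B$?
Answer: $\frac{12427}{2352} \approx 5.2836$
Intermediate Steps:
$b{\left(m \right)} = \frac{84}{17}$ ($b{\left(m \right)} = 5 - \frac{1}{11 + 6} = 5 - \frac{1}{17} = \frac{84}{17}$)
$f = \frac{7056}{289}$ ($f = \left(\frac{84}{17}\right)^{2} = \frac{7056}{289} \approx 24.415$)
$\frac{v{\left(129 \right)}}{f} = \frac{129}{\frac{7056}{289}} = 129 \cdot \frac{289}{7056} = \frac{12427}{2352}$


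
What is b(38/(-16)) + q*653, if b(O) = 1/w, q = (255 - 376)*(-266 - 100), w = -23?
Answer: 665131433/23 ≈ 2.8919e+7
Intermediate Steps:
q = 44286 (q = -121*(-366) = 44286)
b(O) = -1/23 (b(O) = 1/(-23) = -1/23)
b(38/(-16)) + q*653 = -1/23 + 44286*653 = -1/23 + 28918758 = 665131433/23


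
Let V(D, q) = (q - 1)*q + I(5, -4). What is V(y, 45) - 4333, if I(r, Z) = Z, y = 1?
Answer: -2357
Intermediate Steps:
V(D, q) = -4 + q*(-1 + q) (V(D, q) = (q - 1)*q - 4 = (-1 + q)*q - 4 = q*(-1 + q) - 4 = -4 + q*(-1 + q))
V(y, 45) - 4333 = (-4 + 45**2 - 1*45) - 4333 = (-4 + 2025 - 45) - 4333 = 1976 - 4333 = -2357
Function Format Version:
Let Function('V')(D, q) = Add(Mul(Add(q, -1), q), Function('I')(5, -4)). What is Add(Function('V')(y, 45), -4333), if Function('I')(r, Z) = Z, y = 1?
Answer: -2357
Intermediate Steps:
Function('V')(D, q) = Add(-4, Mul(q, Add(-1, q))) (Function('V')(D, q) = Add(Mul(Add(q, -1), q), -4) = Add(Mul(Add(-1, q), q), -4) = Add(Mul(q, Add(-1, q)), -4) = Add(-4, Mul(q, Add(-1, q))))
Add(Function('V')(y, 45), -4333) = Add(Add(-4, Pow(45, 2), Mul(-1, 45)), -4333) = Add(Add(-4, 2025, -45), -4333) = Add(1976, -4333) = -2357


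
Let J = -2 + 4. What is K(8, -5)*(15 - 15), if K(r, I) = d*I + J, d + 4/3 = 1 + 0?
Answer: 0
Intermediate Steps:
d = -1/3 (d = -4/3 + (1 + 0) = -4/3 + 1 = -1/3 ≈ -0.33333)
J = 2
K(r, I) = 2 - I/3 (K(r, I) = -I/3 + 2 = 2 - I/3)
K(8, -5)*(15 - 15) = (2 - 1/3*(-5))*(15 - 15) = (2 + 5/3)*0 = (11/3)*0 = 0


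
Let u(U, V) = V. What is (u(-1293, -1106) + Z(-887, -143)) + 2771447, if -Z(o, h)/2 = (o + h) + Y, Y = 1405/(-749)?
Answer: 2076531159/749 ≈ 2.7724e+6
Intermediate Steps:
Y = -1405/749 (Y = 1405*(-1/749) = -1405/749 ≈ -1.8758)
Z(o, h) = 2810/749 - 2*h - 2*o (Z(o, h) = -2*((o + h) - 1405/749) = -2*((h + o) - 1405/749) = -2*(-1405/749 + h + o) = 2810/749 - 2*h - 2*o)
(u(-1293, -1106) + Z(-887, -143)) + 2771447 = (-1106 + (2810/749 - 2*(-143) - 2*(-887))) + 2771447 = (-1106 + (2810/749 + 286 + 1774)) + 2771447 = (-1106 + 1545750/749) + 2771447 = 717356/749 + 2771447 = 2076531159/749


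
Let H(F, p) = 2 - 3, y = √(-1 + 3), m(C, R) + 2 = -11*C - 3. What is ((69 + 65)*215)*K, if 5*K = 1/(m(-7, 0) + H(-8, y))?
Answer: 5762/71 ≈ 81.155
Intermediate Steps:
m(C, R) = -5 - 11*C (m(C, R) = -2 + (-11*C - 3) = -2 + (-3 - 11*C) = -5 - 11*C)
y = √2 ≈ 1.4142
H(F, p) = -1
K = 1/355 (K = 1/(5*((-5 - 11*(-7)) - 1)) = 1/(5*((-5 + 77) - 1)) = 1/(5*(72 - 1)) = (⅕)/71 = (⅕)*(1/71) = 1/355 ≈ 0.0028169)
((69 + 65)*215)*K = ((69 + 65)*215)*(1/355) = (134*215)*(1/355) = 28810*(1/355) = 5762/71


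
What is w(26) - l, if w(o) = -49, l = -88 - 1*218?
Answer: 257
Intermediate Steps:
l = -306 (l = -88 - 218 = -306)
w(26) - l = -49 - 1*(-306) = -49 + 306 = 257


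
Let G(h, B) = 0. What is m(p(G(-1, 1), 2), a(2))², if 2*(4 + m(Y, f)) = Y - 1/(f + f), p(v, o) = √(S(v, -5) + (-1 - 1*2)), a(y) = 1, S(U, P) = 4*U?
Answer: 277/16 - 17*I*√3/4 ≈ 17.313 - 7.3612*I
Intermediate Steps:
p(v, o) = √(-3 + 4*v) (p(v, o) = √(4*v + (-1 - 1*2)) = √(4*v + (-1 - 2)) = √(4*v - 3) = √(-3 + 4*v))
m(Y, f) = -4 + Y/2 - 1/(4*f) (m(Y, f) = -4 + (Y - 1/(f + f))/2 = -4 + (Y - 1/(2*f))/2 = -4 + (Y/2 - 1/(4*f)) = -4 + Y/2 - 1/(4*f))
m(p(G(-1, 1), 2), a(2))² = (-4 + √(-3 + 4*0)/2 - ¼/1)² = (-4 + √(-3 + 0)/2 - ¼*1)² = (-4 + √(-3)/2 - ¼)² = (-4 + (I*√3)/2 - ¼)² = (-4 + I*√3/2 - ¼)² = (-17/4 + I*√3/2)²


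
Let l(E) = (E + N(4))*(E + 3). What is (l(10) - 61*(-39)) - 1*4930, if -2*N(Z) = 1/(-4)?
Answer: -19355/8 ≈ -2419.4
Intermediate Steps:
N(Z) = ⅛ (N(Z) = -½/(-4) = -½*(-¼) = ⅛)
l(E) = (3 + E)*(⅛ + E) (l(E) = (E + ⅛)*(E + 3) = (⅛ + E)*(3 + E) = (3 + E)*(⅛ + E))
(l(10) - 61*(-39)) - 1*4930 = ((3/8 + 10² + (25/8)*10) - 61*(-39)) - 1*4930 = ((3/8 + 100 + 125/4) + 2379) - 4930 = (1053/8 + 2379) - 4930 = 20085/8 - 4930 = -19355/8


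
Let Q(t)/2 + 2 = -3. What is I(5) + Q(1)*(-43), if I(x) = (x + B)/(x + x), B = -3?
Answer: 2151/5 ≈ 430.20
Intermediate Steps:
Q(t) = -10 (Q(t) = -4 + 2*(-3) = -4 - 6 = -10)
I(x) = (-3 + x)/(2*x) (I(x) = (x - 3)/(x + x) = (-3 + x)/((2*x)) = (-3 + x)*(1/(2*x)) = (-3 + x)/(2*x))
I(5) + Q(1)*(-43) = (½)*(-3 + 5)/5 - 10*(-43) = (½)*(⅕)*2 + 430 = ⅕ + 430 = 2151/5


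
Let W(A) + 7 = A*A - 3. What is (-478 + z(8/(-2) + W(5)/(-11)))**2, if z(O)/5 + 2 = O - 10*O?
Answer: 7360369/121 ≈ 60830.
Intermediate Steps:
W(A) = -10 + A**2 (W(A) = -7 + (A*A - 3) = -7 + (A**2 - 3) = -7 + (-3 + A**2) = -10 + A**2)
z(O) = -10 - 45*O (z(O) = -10 + 5*(O - 10*O) = -10 + 5*(-9*O) = -10 - 45*O)
(-478 + z(8/(-2) + W(5)/(-11)))**2 = (-478 + (-10 - 45*(8/(-2) + (-10 + 5**2)/(-11))))**2 = (-478 + (-10 - 45*(8*(-1/2) + (-10 + 25)*(-1/11))))**2 = (-478 + (-10 - 45*(-4 + 15*(-1/11))))**2 = (-478 + (-10 - 45*(-4 - 15/11)))**2 = (-478 + (-10 - 45*(-59/11)))**2 = (-478 + (-10 + 2655/11))**2 = (-478 + 2545/11)**2 = (-2713/11)**2 = 7360369/121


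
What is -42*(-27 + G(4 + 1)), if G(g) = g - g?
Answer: 1134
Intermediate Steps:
G(g) = 0
-42*(-27 + G(4 + 1)) = -42*(-27 + 0) = -42*(-27) = 1134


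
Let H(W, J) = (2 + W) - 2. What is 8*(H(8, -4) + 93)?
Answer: 808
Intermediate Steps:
H(W, J) = W
8*(H(8, -4) + 93) = 8*(8 + 93) = 8*101 = 808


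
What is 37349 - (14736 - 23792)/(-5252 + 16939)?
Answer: 436506819/11687 ≈ 37350.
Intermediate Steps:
37349 - (14736 - 23792)/(-5252 + 16939) = 37349 - (-9056)/11687 = 37349 - 1*(-9056/11687) = 37349 + 9056/11687 = 436506819/11687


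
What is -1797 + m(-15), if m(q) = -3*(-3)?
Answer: -1788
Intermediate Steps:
m(q) = 9
-1797 + m(-15) = -1797 + 9 = -1788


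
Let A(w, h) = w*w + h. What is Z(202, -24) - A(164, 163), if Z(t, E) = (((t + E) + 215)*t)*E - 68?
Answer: -1932391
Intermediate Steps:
A(w, h) = h + w² (A(w, h) = w² + h = h + w²)
Z(t, E) = -68 + E*t*(215 + E + t) (Z(t, E) = (((E + t) + 215)*t)*E - 68 = ((215 + E + t)*t)*E - 68 = (t*(215 + E + t))*E - 68 = E*t*(215 + E + t) - 68 = -68 + E*t*(215 + E + t))
Z(202, -24) - A(164, 163) = (-68 - 24*202² + 202*(-24)² + 215*(-24)*202) - (163 + 164²) = (-68 - 24*40804 + 202*576 - 1042320) - (163 + 26896) = (-68 - 979296 + 116352 - 1042320) - 1*27059 = -1905332 - 27059 = -1932391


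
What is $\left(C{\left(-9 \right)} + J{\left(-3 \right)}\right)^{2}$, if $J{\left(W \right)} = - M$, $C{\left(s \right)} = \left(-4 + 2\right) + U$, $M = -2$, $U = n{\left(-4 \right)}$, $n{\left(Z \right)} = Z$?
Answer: $16$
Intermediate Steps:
$U = -4$
$C{\left(s \right)} = -6$ ($C{\left(s \right)} = \left(-4 + 2\right) - 4 = -2 - 4 = -6$)
$J{\left(W \right)} = 2$ ($J{\left(W \right)} = \left(-1\right) \left(-2\right) = 2$)
$\left(C{\left(-9 \right)} + J{\left(-3 \right)}\right)^{2} = \left(-6 + 2\right)^{2} = \left(-4\right)^{2} = 16$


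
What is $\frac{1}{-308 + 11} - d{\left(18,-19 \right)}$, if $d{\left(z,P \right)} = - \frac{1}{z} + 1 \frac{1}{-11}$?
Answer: $\frac{85}{594} \approx 0.1431$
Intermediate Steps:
$d{\left(z,P \right)} = - \frac{1}{11} - \frac{1}{z}$ ($d{\left(z,P \right)} = - \frac{1}{z} + 1 \left(- \frac{1}{11}\right) = - \frac{1}{z} - \frac{1}{11} = - \frac{1}{11} - \frac{1}{z}$)
$\frac{1}{-308 + 11} - d{\left(18,-19 \right)} = \frac{1}{-308 + 11} - \frac{-11 - 18}{11 \cdot 18} = \frac{1}{-297} - \frac{1}{11} \cdot \frac{1}{18} \left(-11 - 18\right) = - \frac{1}{297} - \frac{1}{11} \cdot \frac{1}{18} \left(-29\right) = - \frac{1}{297} - - \frac{29}{198} = - \frac{1}{297} + \frac{29}{198} = \frac{85}{594}$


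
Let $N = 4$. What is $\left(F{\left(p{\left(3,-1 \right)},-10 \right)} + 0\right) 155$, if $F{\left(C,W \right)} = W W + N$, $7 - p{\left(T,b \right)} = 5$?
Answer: $16120$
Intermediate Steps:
$p{\left(T,b \right)} = 2$ ($p{\left(T,b \right)} = 7 - 5 = 2$)
$F{\left(C,W \right)} = 4 + W^{2}$ ($F{\left(C,W \right)} = W W + 4 = W^{2} + 4 = 4 + W^{2}$)
$\left(F{\left(p{\left(3,-1 \right)},-10 \right)} + 0\right) 155 = \left(\left(4 + \left(-10\right)^{2}\right) + 0\right) 155 = \left(\left(4 + 100\right) + 0\right) 155 = \left(104 + 0\right) 155 = 104 \cdot 155 = 16120$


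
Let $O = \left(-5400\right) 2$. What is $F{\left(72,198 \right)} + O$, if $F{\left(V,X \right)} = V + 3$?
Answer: $-10725$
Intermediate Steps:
$F{\left(V,X \right)} = 3 + V$
$O = -10800$
$F{\left(72,198 \right)} + O = \left(3 + 72\right) - 10800 = 75 - 10800 = -10725$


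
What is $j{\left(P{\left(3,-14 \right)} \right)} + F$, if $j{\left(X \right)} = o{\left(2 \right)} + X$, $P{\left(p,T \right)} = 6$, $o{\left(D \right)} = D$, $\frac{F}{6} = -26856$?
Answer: $-161128$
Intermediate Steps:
$F = -161136$ ($F = 6 \left(-26856\right) = -161136$)
$j{\left(X \right)} = 2 + X$
$j{\left(P{\left(3,-14 \right)} \right)} + F = \left(2 + 6\right) - 161136 = 8 - 161136 = -161128$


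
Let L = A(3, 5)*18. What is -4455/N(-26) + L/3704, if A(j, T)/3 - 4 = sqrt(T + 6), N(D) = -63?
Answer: 229374/3241 + 27*sqrt(11)/1852 ≈ 70.821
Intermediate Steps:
A(j, T) = 12 + 3*sqrt(6 + T) (A(j, T) = 12 + 3*sqrt(T + 6) = 12 + 3*sqrt(6 + T))
L = 216 + 54*sqrt(11) (L = (12 + 3*sqrt(6 + 5))*18 = (12 + 3*sqrt(11))*18 = 216 + 54*sqrt(11) ≈ 395.10)
-4455/N(-26) + L/3704 = -4455/(-63) + (216 + 54*sqrt(11))/3704 = -4455*(-1/63) + (216 + 54*sqrt(11))*(1/3704) = 495/7 + (27/463 + 27*sqrt(11)/1852) = 229374/3241 + 27*sqrt(11)/1852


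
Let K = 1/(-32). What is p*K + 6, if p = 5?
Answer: 187/32 ≈ 5.8438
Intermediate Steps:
K = -1/32 ≈ -0.031250
p*K + 6 = 5*(-1/32) + 6 = -5/32 + 6 = 187/32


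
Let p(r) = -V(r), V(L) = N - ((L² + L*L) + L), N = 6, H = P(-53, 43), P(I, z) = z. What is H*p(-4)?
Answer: 946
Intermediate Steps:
H = 43
V(L) = 6 - L - 2*L² (V(L) = 6 - ((L² + L*L) + L) = 6 - ((L² + L²) + L) = 6 - (2*L² + L) = 6 - (L + 2*L²) = 6 + (-L - 2*L²) = 6 - L - 2*L²)
p(r) = -6 + r + 2*r² (p(r) = -(6 - r - 2*r²) = -6 + r + 2*r²)
H*p(-4) = 43*(-6 - 4 + 2*(-4)²) = 43*(-6 - 4 + 2*16) = 43*(-6 - 4 + 32) = 43*22 = 946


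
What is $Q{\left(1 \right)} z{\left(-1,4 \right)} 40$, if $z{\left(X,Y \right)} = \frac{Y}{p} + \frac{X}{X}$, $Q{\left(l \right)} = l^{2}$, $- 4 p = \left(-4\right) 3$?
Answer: $\frac{280}{3} \approx 93.333$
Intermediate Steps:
$p = 3$ ($p = - \frac{\left(-4\right) 3}{4} = \left(- \frac{1}{4}\right) \left(-12\right) = 3$)
$z{\left(X,Y \right)} = 1 + \frac{Y}{3}$ ($z{\left(X,Y \right)} = \frac{Y}{3} + \frac{X}{X} = Y \frac{1}{3} + 1 = \frac{Y}{3} + 1 = 1 + \frac{Y}{3}$)
$Q{\left(1 \right)} z{\left(-1,4 \right)} 40 = 1^{2} \left(1 + \frac{1}{3} \cdot 4\right) 40 = 1 \left(1 + \frac{4}{3}\right) 40 = 1 \cdot \frac{7}{3} \cdot 40 = \frac{7}{3} \cdot 40 = \frac{280}{3}$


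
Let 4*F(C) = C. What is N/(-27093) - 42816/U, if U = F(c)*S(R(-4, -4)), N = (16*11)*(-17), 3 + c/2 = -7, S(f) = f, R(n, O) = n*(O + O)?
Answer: 3296854/12315 ≈ 267.71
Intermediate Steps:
R(n, O) = 2*O*n (R(n, O) = n*(2*O) = 2*O*n)
c = -20 (c = -6 + 2*(-7) = -6 - 14 = -20)
F(C) = C/4
N = -2992 (N = 176*(-17) = -2992)
U = -160 (U = ((1/4)*(-20))*(2*(-4)*(-4)) = -5*32 = -160)
N/(-27093) - 42816/U = -2992/(-27093) - 42816/(-160) = -2992*(-1/27093) - 42816*(-1/160) = 272/2463 + 1338/5 = 3296854/12315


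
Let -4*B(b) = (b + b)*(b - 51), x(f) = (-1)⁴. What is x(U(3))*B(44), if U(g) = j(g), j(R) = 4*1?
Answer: 154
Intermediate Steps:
j(R) = 4
U(g) = 4
x(f) = 1
B(b) = -b*(-51 + b)/2 (B(b) = -(b + b)*(b - 51)/4 = -2*b*(-51 + b)/4 = -b*(-51 + b)/2)
x(U(3))*B(44) = 1*((½)*44*(51 - 1*44)) = 1*((½)*44*(51 - 44)) = 1*((½)*44*7) = 1*154 = 154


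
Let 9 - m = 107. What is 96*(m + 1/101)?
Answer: -950112/101 ≈ -9407.0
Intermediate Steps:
m = -98 (m = 9 - 1*107 = 9 - 107 = -98)
96*(m + 1/101) = 96*(-98 + 1/101) = 96*(-9897/101) = -950112/101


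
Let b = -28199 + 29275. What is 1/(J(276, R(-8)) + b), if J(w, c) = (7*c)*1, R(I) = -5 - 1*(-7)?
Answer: 1/1090 ≈ 0.00091743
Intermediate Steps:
R(I) = 2 (R(I) = -5 + 7 = 2)
J(w, c) = 7*c
b = 1076
1/(J(276, R(-8)) + b) = 1/(7*2 + 1076) = 1/(14 + 1076) = 1/1090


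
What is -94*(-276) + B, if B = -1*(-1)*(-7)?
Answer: 25937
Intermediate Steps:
B = -7 (B = 1*(-7) = -7)
-94*(-276) + B = -94*(-276) - 7 = 25944 - 7 = 25937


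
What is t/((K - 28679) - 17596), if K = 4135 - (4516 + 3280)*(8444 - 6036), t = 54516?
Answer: -649/223987 ≈ -0.0028975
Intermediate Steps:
K = -18768633 (K = 4135 - 7796*2408 = 4135 - 1*18772768 = 4135 - 18772768 = -18768633)
t/((K - 28679) - 17596) = 54516/((-18768633 - 28679) - 17596) = 54516/(-18797312 - 17596) = 54516/(-18814908) = 54516*(-1/18814908) = -649/223987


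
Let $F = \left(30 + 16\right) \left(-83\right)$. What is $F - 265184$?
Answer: $-269002$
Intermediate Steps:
$F = -3818$ ($F = 46 \left(-83\right) = -3818$)
$F - 265184 = -3818 - 265184 = -269002$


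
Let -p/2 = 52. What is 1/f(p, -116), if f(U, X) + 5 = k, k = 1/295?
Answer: -295/1474 ≈ -0.20014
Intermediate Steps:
k = 1/295 ≈ 0.0033898
p = -104 (p = -2*52 = -104)
f(U, X) = -1474/295 (f(U, X) = -5 + 1/295 = -1474/295)
1/f(p, -116) = 1/(-1474/295) = -295/1474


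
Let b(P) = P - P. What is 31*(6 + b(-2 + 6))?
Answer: 186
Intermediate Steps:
b(P) = 0
31*(6 + b(-2 + 6)) = 31*(6 + 0) = 31*6 = 186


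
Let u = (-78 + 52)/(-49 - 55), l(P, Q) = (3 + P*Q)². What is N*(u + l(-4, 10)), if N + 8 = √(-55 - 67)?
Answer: -10954 + 5477*I*√122/4 ≈ -10954.0 + 15124.0*I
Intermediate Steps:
u = ¼ (u = -26/(-104) = -26*(-1/104) = ¼ ≈ 0.25000)
N = -8 + I*√122 (N = -8 + √(-55 - 67) = -8 + √(-122) = -8 + I*√122 ≈ -8.0 + 11.045*I)
N*(u + l(-4, 10)) = (-8 + I*√122)*(¼ + (3 - 4*10)²) = (-8 + I*√122)*(¼ + (3 - 40)²) = (-8 + I*√122)*(¼ + (-37)²) = (-8 + I*√122)*(¼ + 1369) = (-8 + I*√122)*(5477/4) = -10954 + 5477*I*√122/4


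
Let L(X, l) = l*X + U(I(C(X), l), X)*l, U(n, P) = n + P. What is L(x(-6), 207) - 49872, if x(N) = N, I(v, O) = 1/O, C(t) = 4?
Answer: -52355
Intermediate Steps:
U(n, P) = P + n
L(X, l) = X*l + l*(X + 1/l) (L(X, l) = l*X + (X + 1/l)*l = X*l + l*(X + 1/l))
L(x(-6), 207) - 49872 = (1 + 2*(-6)*207) - 49872 = (1 - 2484) - 49872 = -2483 - 49872 = -52355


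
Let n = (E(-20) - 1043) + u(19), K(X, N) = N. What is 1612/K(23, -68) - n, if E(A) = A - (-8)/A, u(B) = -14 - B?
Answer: 91179/85 ≈ 1072.7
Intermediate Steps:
E(A) = A + 8/A
n = -5482/5 (n = ((-20 + 8/(-20)) - 1043) + (-14 - 1*19) = ((-20 + 8*(-1/20)) - 1043) + (-14 - 19) = ((-20 - ⅖) - 1043) - 33 = (-102/5 - 1043) - 33 = -5317/5 - 33 = -5482/5 ≈ -1096.4)
1612/K(23, -68) - n = 1612/(-68) - 1*(-5482/5) = 1612*(-1/68) + 5482/5 = -403/17 + 5482/5 = 91179/85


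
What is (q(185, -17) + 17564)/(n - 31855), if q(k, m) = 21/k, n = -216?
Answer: -3249361/5933135 ≈ -0.54766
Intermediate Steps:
(q(185, -17) + 17564)/(n - 31855) = (21/185 + 17564)/(-216 - 31855) = (21*(1/185) + 17564)/(-32071) = (21/185 + 17564)*(-1/32071) = (3249361/185)*(-1/32071) = -3249361/5933135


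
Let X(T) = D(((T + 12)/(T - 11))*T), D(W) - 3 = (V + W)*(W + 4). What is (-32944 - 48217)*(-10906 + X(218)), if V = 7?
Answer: -331733007545/81 ≈ -4.0955e+9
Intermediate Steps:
D(W) = 3 + (4 + W)*(7 + W) (D(W) = 3 + (7 + W)*(W + 4) = 3 + (7 + W)*(4 + W) = 3 + (4 + W)*(7 + W))
X(T) = 31 + T²*(12 + T)²/(-11 + T)² + 11*T*(12 + T)/(-11 + T) (X(T) = 31 + (((T + 12)/(T - 11))*T)² + 11*(((T + 12)/(T - 11))*T) = 31 + (((12 + T)/(-11 + T))*T)² + 11*(((12 + T)/(-11 + T))*T) = 31 + (T*(12 + T)/(-11 + T))² + 11*(T*(12 + T)/(-11 + T)) = 31 + T²*(12 + T)²/(-11 + T)² + 11*T*(12 + T)/(-11 + T))
(-32944 - 48217)*(-10906 + X(218)) = (-32944 - 48217)*(-10906 + (3751 + 218⁴ - 2134*218 + 35*218³ + 186*218²)/(121 + 218² - 22*218)) = -81161*(-10906 + (3751 + 2258530576 - 465212 + 35*10360232 + 186*47524)/(121 + 47524 - 4796)) = -81161*(-10906 + (3751 + 2258530576 - 465212 + 362608120 + 8839464)/42849) = -81161*(-10906 + (1/42849)*2629516699) = -81161*(-10906 + 4970731/81) = -81161*4087345/81 = -331733007545/81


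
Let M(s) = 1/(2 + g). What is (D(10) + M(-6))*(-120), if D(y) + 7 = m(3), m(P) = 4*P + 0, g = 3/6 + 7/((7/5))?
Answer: -616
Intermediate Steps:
g = 11/2 (g = 3*(⅙) + 7/((7*(⅕))) = ½ + 7/(7/5) = ½ + 7*(5/7) = ½ + 5 = 11/2 ≈ 5.5000)
m(P) = 4*P
D(y) = 5 (D(y) = -7 + 4*3 = -7 + 12 = 5)
M(s) = 2/15 (M(s) = 1/(2 + 11/2) = 1/(15/2) = 2/15)
(D(10) + M(-6))*(-120) = (5 + 2/15)*(-120) = (77/15)*(-120) = -616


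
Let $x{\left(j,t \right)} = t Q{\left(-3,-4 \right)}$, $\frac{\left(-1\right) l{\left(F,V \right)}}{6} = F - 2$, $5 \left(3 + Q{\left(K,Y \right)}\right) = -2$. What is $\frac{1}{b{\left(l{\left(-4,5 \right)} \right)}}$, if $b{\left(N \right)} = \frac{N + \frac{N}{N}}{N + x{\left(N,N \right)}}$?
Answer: $- \frac{432}{185} \approx -2.3351$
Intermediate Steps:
$Q{\left(K,Y \right)} = - \frac{17}{5}$ ($Q{\left(K,Y \right)} = -3 + \frac{1}{5} \left(-2\right) = -3 - \frac{2}{5} = - \frac{17}{5}$)
$l{\left(F,V \right)} = 12 - 6 F$ ($l{\left(F,V \right)} = - 6 \left(F - 2\right) = - 6 \left(-2 + F\right) = 12 - 6 F$)
$x{\left(j,t \right)} = - \frac{17 t}{5}$ ($x{\left(j,t \right)} = t \left(- \frac{17}{5}\right) = - \frac{17 t}{5}$)
$b{\left(N \right)} = - \frac{5 \left(1 + N\right)}{12 N}$ ($b{\left(N \right)} = \frac{N + \frac{N}{N}}{N - \frac{17 N}{5}} = \frac{N + 1}{\left(- \frac{12}{5}\right) N} = \left(1 + N\right) \left(- \frac{5}{12 N}\right) = - \frac{5 \left(1 + N\right)}{12 N}$)
$\frac{1}{b{\left(l{\left(-4,5 \right)} \right)}} = \frac{1}{\frac{5}{12} \frac{1}{12 - -24} \left(-1 - \left(12 - -24\right)\right)} = \frac{1}{\frac{5}{12} \frac{1}{12 + 24} \left(-1 - \left(12 + 24\right)\right)} = \frac{1}{\frac{5}{12} \cdot \frac{1}{36} \left(-1 - 36\right)} = \frac{1}{\frac{5}{12} \cdot \frac{1}{36} \left(-37\right)} = \frac{1}{- \frac{185}{432}} = - \frac{432}{185}$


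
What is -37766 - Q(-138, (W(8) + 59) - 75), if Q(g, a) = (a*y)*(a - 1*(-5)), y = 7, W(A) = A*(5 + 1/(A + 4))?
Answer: -385996/9 ≈ -42888.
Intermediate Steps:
W(A) = A*(5 + 1/(4 + A))
Q(g, a) = 7*a*(5 + a) (Q(g, a) = (a*7)*(a - 1*(-5)) = (7*a)*(a + 5) = (7*a)*(5 + a) = 7*a*(5 + a))
-37766 - Q(-138, (W(8) + 59) - 75) = -37766 - 7*((8*(21 + 5*8)/(4 + 8) + 59) - 75)*(5 + ((8*(21 + 5*8)/(4 + 8) + 59) - 75)) = -37766 - 7*((8*(21 + 40)/12 + 59) - 75)*(5 + ((8*(21 + 40)/12 + 59) - 75)) = -37766 - 7*((8*(1/12)*61 + 59) - 75)*(5 + ((8*(1/12)*61 + 59) - 75)) = -37766 - 7*((122/3 + 59) - 75)*(5 + ((122/3 + 59) - 75)) = -37766 - 7*(299/3 - 75)*(5 + (299/3 - 75)) = -37766 - 7*74*(5 + 74/3)/3 = -37766 - 7*74*89/(3*3) = -37766 - 1*46102/9 = -37766 - 46102/9 = -385996/9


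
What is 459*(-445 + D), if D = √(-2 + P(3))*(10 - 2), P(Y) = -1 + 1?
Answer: -204255 + 3672*I*√2 ≈ -2.0426e+5 + 5193.0*I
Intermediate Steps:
P(Y) = 0
D = 8*I*√2 (D = √(-2 + 0)*(10 - 2) = √(-2)*8 = (I*√2)*8 = 8*I*√2 ≈ 11.314*I)
459*(-445 + D) = 459*(-445 + 8*I*√2) = -204255 + 3672*I*√2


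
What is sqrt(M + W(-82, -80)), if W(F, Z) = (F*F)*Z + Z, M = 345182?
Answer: I*sqrt(192818) ≈ 439.11*I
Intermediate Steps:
W(F, Z) = Z + Z*F**2 (W(F, Z) = F**2*Z + Z = Z*F**2 + Z = Z + Z*F**2)
sqrt(M + W(-82, -80)) = sqrt(345182 - 80*(1 + (-82)**2)) = sqrt(345182 - 80*(1 + 6724)) = sqrt(345182 - 80*6725) = sqrt(345182 - 538000) = sqrt(-192818) = I*sqrt(192818)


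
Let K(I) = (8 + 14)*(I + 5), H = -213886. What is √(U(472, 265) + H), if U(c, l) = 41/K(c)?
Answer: I*√2617109903738/3498 ≈ 462.48*I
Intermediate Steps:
K(I) = 110 + 22*I (K(I) = 22*(5 + I) = 110 + 22*I)
U(c, l) = 41/(110 + 22*c)
√(U(472, 265) + H) = √(41/(22*(5 + 472)) - 213886) = √((41/22)/477 - 213886) = √((41/22)*(1/477) - 213886) = √(41/10494 - 213886) = √(-2244519643/10494) = I*√2617109903738/3498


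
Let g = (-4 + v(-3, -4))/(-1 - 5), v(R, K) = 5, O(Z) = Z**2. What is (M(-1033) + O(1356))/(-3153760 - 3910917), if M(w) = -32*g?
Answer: -5516224/21194031 ≈ -0.26027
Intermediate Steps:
g = -1/6 (g = (-4 + 5)/(-1 - 5) = 1/(-6) = 1*(-1/6) = -1/6 ≈ -0.16667)
M(w) = 16/3 (M(w) = -32*(-1/6) = 16/3)
(M(-1033) + O(1356))/(-3153760 - 3910917) = (16/3 + 1356**2)/(-3153760 - 3910917) = (16/3 + 1838736)/(-7064677) = (5516224/3)*(-1/7064677) = -5516224/21194031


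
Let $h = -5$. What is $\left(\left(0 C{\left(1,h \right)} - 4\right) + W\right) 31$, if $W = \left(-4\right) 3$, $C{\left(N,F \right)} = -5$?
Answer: $-496$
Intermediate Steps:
$W = -12$
$\left(\left(0 C{\left(1,h \right)} - 4\right) + W\right) 31 = \left(\left(0 \left(-5\right) - 4\right) - 12\right) 31 = \left(\left(0 - 4\right) - 12\right) 31 = \left(-4 - 12\right) 31 = \left(-16\right) 31 = -496$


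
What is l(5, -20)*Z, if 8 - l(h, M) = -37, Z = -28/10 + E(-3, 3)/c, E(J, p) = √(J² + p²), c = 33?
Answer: -126 + 45*√2/11 ≈ -120.21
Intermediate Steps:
Z = -14/5 + √2/11 (Z = -28/10 + √((-3)² + 3²)/33 = -28*⅒ + √(9 + 9)*(1/33) = -14/5 + √18*(1/33) = -14/5 + (3*√2)*(1/33) = -14/5 + √2/11 ≈ -2.6714)
l(h, M) = 45 (l(h, M) = 8 - 1*(-37) = 8 + 37 = 45)
l(5, -20)*Z = 45*(-14/5 + √2/11) = -126 + 45*√2/11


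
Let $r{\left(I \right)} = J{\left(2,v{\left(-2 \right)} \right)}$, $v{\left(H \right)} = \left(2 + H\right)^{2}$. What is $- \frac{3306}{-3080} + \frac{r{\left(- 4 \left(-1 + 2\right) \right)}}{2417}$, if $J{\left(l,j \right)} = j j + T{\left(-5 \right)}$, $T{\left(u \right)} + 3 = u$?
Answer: $\frac{3982981}{3722180} \approx 1.0701$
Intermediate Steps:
$T{\left(u \right)} = -3 + u$
$J{\left(l,j \right)} = -8 + j^{2}$ ($J{\left(l,j \right)} = j j - 8 = j^{2} - 8 = -8 + j^{2}$)
$r{\left(I \right)} = -8$ ($r{\left(I \right)} = -8 + \left(\left(2 - 2\right)^{2}\right)^{2} = -8 + \left(0^{2}\right)^{2} = -8 + 0^{2} = -8 + 0 = -8$)
$- \frac{3306}{-3080} + \frac{r{\left(- 4 \left(-1 + 2\right) \right)}}{2417} = - \frac{3306}{-3080} - \frac{8}{2417} = \left(-3306\right) \left(- \frac{1}{3080}\right) - \frac{8}{2417} = \frac{1653}{1540} - \frac{8}{2417} = \frac{3982981}{3722180}$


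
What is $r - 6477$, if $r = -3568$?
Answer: $-10045$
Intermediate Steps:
$r - 6477 = -3568 - 6477 = -10045$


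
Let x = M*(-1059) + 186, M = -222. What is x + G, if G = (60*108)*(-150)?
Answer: -736716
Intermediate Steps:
G = -972000 (G = 6480*(-150) = -972000)
x = 235284 (x = -222*(-1059) + 186 = 235098 + 186 = 235284)
x + G = 235284 - 972000 = -736716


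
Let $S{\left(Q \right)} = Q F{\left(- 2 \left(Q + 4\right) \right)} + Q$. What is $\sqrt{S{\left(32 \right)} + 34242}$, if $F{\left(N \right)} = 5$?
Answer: $3 \sqrt{3826} \approx 185.56$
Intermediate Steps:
$S{\left(Q \right)} = 6 Q$ ($S{\left(Q \right)} = Q 5 + Q = 5 Q + Q = 6 Q$)
$\sqrt{S{\left(32 \right)} + 34242} = \sqrt{6 \cdot 32 + 34242} = \sqrt{192 + 34242} = \sqrt{34434} = 3 \sqrt{3826}$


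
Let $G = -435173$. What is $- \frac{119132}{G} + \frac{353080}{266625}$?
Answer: $\frac{37082890468}{23205600225} \approx 1.598$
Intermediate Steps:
$- \frac{119132}{G} + \frac{353080}{266625} = - \frac{119132}{-435173} + \frac{353080}{266625} = \left(-119132\right) \left(- \frac{1}{435173}\right) + 353080 \cdot \frac{1}{266625} = \frac{119132}{435173} + \frac{70616}{53325} = \frac{37082890468}{23205600225}$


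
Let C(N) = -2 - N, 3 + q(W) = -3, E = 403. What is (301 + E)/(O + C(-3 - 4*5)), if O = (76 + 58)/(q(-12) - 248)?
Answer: 11176/325 ≈ 34.388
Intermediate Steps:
q(W) = -6 (q(W) = -3 - 3 = -6)
O = -67/127 (O = (76 + 58)/(-6 - 248) = 134/(-254) = 134*(-1/254) = -67/127 ≈ -0.52756)
(301 + E)/(O + C(-3 - 4*5)) = (301 + 403)/(-67/127 + (-2 - (-3 - 4*5))) = 704/(-67/127 + (-2 - (-3 - 20))) = 704/(-67/127 + (-2 - 1*(-23))) = 704/(-67/127 + (-2 + 23)) = 704/(-67/127 + 21) = 704/(2600/127) = 704*(127/2600) = 11176/325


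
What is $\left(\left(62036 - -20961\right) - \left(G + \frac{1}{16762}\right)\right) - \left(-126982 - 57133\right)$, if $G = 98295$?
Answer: $\frac{2829710553}{16762} \approx 1.6882 \cdot 10^{5}$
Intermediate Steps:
$\left(\left(62036 - -20961\right) - \left(G + \frac{1}{16762}\right)\right) - \left(-126982 - 57133\right) = \left(\left(62036 - -20961\right) - \left(98295 + \frac{1}{16762}\right)\right) - \left(-126982 - 57133\right) = \left(\left(62036 + 20961\right) - \left(98295 + \frac{1}{16762}\right)\right) - \left(-126982 - 57133\right) = \left(82997 - \frac{1647620791}{16762}\right) - -184115 = \left(82997 - \frac{1647620791}{16762}\right) + 184115 = - \frac{256425077}{16762} + 184115 = \frac{2829710553}{16762}$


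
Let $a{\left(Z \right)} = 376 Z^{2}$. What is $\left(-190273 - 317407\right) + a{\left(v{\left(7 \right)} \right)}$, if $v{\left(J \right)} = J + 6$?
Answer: $-444136$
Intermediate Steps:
$v{\left(J \right)} = 6 + J$
$\left(-190273 - 317407\right) + a{\left(v{\left(7 \right)} \right)} = \left(-190273 - 317407\right) + 376 \left(6 + 7\right)^{2} = -507680 + 376 \cdot 13^{2} = -507680 + 376 \cdot 169 = -507680 + 63544 = -444136$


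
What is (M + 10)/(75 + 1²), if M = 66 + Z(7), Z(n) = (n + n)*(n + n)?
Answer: 68/19 ≈ 3.5789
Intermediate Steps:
Z(n) = 4*n² (Z(n) = (2*n)*(2*n) = 4*n²)
M = 262 (M = 66 + 4*7² = 66 + 4*49 = 66 + 196 = 262)
(M + 10)/(75 + 1²) = (262 + 10)/(75 + 1²) = 272/(75 + 1) = 272/76 = (1/76)*272 = 68/19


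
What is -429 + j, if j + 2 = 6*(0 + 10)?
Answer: -371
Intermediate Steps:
j = 58 (j = -2 + 6*(0 + 10) = -2 + 6*10 = -2 + 60 = 58)
-429 + j = -429 + 58 = -371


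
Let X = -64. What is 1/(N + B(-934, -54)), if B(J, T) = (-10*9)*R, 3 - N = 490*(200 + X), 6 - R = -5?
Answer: -1/67627 ≈ -1.4787e-5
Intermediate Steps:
R = 11 (R = 6 - 1*(-5) = 6 + 5 = 11)
N = -66637 (N = 3 - 490*(200 - 64) = 3 - 490*136 = 3 - 1*66640 = 3 - 66640 = -66637)
B(J, T) = -990 (B(J, T) = -10*9*11 = -90*11 = -990)
1/(N + B(-934, -54)) = 1/(-66637 - 990) = 1/(-67627) = -1/67627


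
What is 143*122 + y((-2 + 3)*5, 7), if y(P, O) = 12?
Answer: 17458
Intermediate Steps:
143*122 + y((-2 + 3)*5, 7) = 143*122 + 12 = 17446 + 12 = 17458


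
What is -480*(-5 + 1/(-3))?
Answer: 2560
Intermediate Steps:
-480*(-5 + 1/(-3)) = -480*(-5 + 1*(-⅓)) = -480*(-5 - ⅓) = -480*(-16/3) = 2560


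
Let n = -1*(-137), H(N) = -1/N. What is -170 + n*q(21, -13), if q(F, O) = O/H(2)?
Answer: 3392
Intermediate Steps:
q(F, O) = -2*O (q(F, O) = O/((-1/2)) = O/((-1*½)) = O/(-½) = O*(-2) = -2*O)
n = 137
-170 + n*q(21, -13) = -170 + 137*(-2*(-13)) = -170 + 137*26 = -170 + 3562 = 3392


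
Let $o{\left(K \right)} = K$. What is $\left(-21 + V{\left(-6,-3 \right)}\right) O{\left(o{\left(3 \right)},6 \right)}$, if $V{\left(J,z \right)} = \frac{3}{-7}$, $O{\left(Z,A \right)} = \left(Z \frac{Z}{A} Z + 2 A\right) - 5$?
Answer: $- \frac{1725}{7} \approx -246.43$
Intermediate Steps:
$O{\left(Z,A \right)} = -5 + 2 A + \frac{Z^{3}}{A}$ ($O{\left(Z,A \right)} = \left(\frac{Z^{2}}{A} Z + 2 A\right) - 5 = \left(\frac{Z^{3}}{A} + 2 A\right) - 5 = \left(2 A + \frac{Z^{3}}{A}\right) - 5 = -5 + 2 A + \frac{Z^{3}}{A}$)
$V{\left(J,z \right)} = - \frac{3}{7}$ ($V{\left(J,z \right)} = 3 \left(- \frac{1}{7}\right) = - \frac{3}{7}$)
$\left(-21 + V{\left(-6,-3 \right)}\right) O{\left(o{\left(3 \right)},6 \right)} = \left(-21 - \frac{3}{7}\right) \left(-5 + 2 \cdot 6 + \frac{3^{3}}{6}\right) = - \frac{150 \left(-5 + 12 + \frac{1}{6} \cdot 27\right)}{7} = - \frac{150 \left(-5 + 12 + \frac{9}{2}\right)}{7} = \left(- \frac{150}{7}\right) \frac{23}{2} = - \frac{1725}{7}$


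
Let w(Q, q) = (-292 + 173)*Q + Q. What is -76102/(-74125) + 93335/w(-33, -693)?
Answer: 655890733/26240250 ≈ 24.996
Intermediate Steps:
w(Q, q) = -118*Q (w(Q, q) = -119*Q + Q = -118*Q)
-76102/(-74125) + 93335/w(-33, -693) = -76102/(-74125) + 93335/((-118*(-33))) = -76102*(-1/74125) + 93335/3894 = 76102/74125 + 93335*(1/3894) = 76102/74125 + 8485/354 = 655890733/26240250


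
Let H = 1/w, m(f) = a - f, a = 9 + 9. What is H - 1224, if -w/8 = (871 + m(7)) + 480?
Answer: -13336705/10896 ≈ -1224.0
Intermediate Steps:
a = 18
m(f) = 18 - f
w = -10896 (w = -8*((871 + (18 - 1*7)) + 480) = -8*((871 + (18 - 7)) + 480) = -8*((871 + 11) + 480) = -8*(882 + 480) = -8*1362 = -10896)
H = -1/10896 (H = 1/(-10896) = -1/10896 ≈ -9.1777e-5)
H - 1224 = -1/10896 - 1224 = -13336705/10896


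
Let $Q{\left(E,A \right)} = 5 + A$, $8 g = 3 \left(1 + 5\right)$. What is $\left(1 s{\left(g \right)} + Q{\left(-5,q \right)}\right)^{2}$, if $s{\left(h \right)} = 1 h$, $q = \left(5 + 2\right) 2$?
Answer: $\frac{7225}{16} \approx 451.56$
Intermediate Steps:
$g = \frac{9}{4}$ ($g = \frac{3 \left(1 + 5\right)}{8} = \frac{3 \cdot 6}{8} = \frac{1}{8} \cdot 18 = \frac{9}{4} \approx 2.25$)
$q = 14$ ($q = 7 \cdot 2 = 14$)
$s{\left(h \right)} = h$
$\left(1 s{\left(g \right)} + Q{\left(-5,q \right)}\right)^{2} = \left(1 \cdot \frac{9}{4} + \left(5 + 14\right)\right)^{2} = \left(\frac{9}{4} + 19\right)^{2} = \left(\frac{85}{4}\right)^{2} = \frac{7225}{16}$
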